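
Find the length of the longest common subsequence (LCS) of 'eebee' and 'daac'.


DP table for LCS of 'eebee' and 'daac':
       d  a  a  c
    0  0  0  0  0
  e 0  0  0  0  0
  e 0  0  0  0  0
  b 0  0  0  0  0
  e 0  0  0  0  0
  e 0  0  0  0  0
LCS length = 0

0


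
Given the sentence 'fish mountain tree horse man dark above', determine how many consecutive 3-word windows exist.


Word trigrams from [7] words:
  Trigram 1: (fish mountain tree)
  Trigram 2: (mountain tree horse)
  Trigram 3: (tree horse man)
  Trigram 4: (horse man dark)
  Trigram 5: (man dark above)
Total word trigrams: 7 - 2 = 5

5


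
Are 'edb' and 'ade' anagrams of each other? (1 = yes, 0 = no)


Sort characters of 'edb': 'bde'
Sort characters of 'ade': 'ade'
Sorted forms differ -> they are NOT anagrams
Result: 0

0


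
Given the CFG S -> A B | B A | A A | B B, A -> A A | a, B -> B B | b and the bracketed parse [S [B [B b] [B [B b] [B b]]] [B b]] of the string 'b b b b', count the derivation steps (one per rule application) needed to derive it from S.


Every bracketed nonterminal node [X ...] in the tree is produced by exactly one rule application.
Reading the tree off as a leftmost derivation:
  Step 1: S  =>  B B   (applied S -> B B)
  Step 2: B B  =>  B B B   (applied B -> B B)
  Step 3: B B B  =>  b B B   (applied B -> b)
  Step 4: b B B  =>  b B B B   (applied B -> B B)
  Step 5: b B B B  =>  b b B B   (applied B -> b)
  Step 6: b b B B  =>  b b b B   (applied B -> b)
  Step 7: b b b B  =>  b b b b   (applied B -> b)
Final yield: b b b b
Total rewrite steps: 7

7


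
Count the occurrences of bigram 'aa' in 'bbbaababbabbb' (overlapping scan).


Scanning 'bbbaababbabbb' for bigram 'aa':
  Position 0: 'bb' -> no
  Position 1: 'bb' -> no
  Position 2: 'ba' -> no
  Position 3: 'aa' -> MATCH
  Position 4: 'ab' -> no
  Position 5: 'ba' -> no
  Position 6: 'ab' -> no
  Position 7: 'bb' -> no
  Position 8: 'ba' -> no
  Position 9: 'ab' -> no
  Position 10: 'bb' -> no
  Position 11: 'bb' -> no
Total matches: 1

1


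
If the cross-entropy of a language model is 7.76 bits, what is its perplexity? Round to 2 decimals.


Perplexity formula: PP = 2^H
H = 7.76
PP = 2^7.76
Decompose: 2^7.76 = 2^7 * 2^0.76
2^7 = 128, 2^0.76 ~ 1.6934906
PP ~ 128 * 1.6934906 = 216.7667968
Rounded to 2 decimals: 216.77

216.77


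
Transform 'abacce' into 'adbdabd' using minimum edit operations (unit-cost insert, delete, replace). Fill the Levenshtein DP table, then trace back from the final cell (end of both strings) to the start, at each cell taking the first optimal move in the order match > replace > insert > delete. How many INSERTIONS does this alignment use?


Edit distance = 5. Backtracking from cell (6, 7) with preference match > replace > insert > delete,
then listing the resulting alignment 'abacce' -> 'adbdabd' left to right:
  Step 1: keep 'a'
  Step 2: insert 'd' [insertion #1]
  Step 3: keep 'b'
  Step 4: replace a->d
  Step 5: replace c->a
  Step 6: replace c->b
  Step 7: replace e->d
Total insertions: 1

1


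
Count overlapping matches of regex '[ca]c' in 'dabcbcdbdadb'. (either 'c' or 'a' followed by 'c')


Pattern: [ca]c means either 'c' or 'a' followed by 'c'.
Scanning 'dabcbcdbdadb' position-by-position:
  Pos 0: window 'da' -> no
  Pos 1: window 'ab' -> no
  Pos 2: window 'bc' -> no
  Pos 3: window 'cb' -> no
  Pos 4: window 'bc' -> no
  Pos 5: window 'cd' -> no
  Pos 6: window 'db' -> no
  Pos 7: window 'bd' -> no
  Pos 8: window 'da' -> no
  Pos 9: window 'ad' -> no
  Pos 10: window 'db' -> no
  Pos 11: window 'b' -> no
Total matches: 0

0


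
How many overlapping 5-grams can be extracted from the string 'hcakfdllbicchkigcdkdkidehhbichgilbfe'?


String 'hcakfdllbicchkigcdkdkidehhbichgilbfe' has length L = 36.
Number of overlapping n-grams = L - n + 1
Substituting: 36 - 5 + 1 = 32

32


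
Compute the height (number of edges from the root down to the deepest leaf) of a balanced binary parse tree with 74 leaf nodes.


In a balanced binary tree with n leaves the deepest leaf is ceil(log2(n)) edges below the root.
log2(74) = 6.2095
ceil(6.2095) = 7
height (edges) = 7

7


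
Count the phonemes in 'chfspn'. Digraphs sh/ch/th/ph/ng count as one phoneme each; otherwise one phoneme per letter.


Parsing 'chfspn' greedily, digraphs first:
  'ch' -> digraph (1 consonant phoneme) (phonemes so far: 1)
  'f' -> consonant phoneme (phonemes so far: 2)
  's' -> consonant phoneme (phonemes so far: 3)
  'p' -> consonant phoneme (phonemes so far: 4)
  'n' -> consonant phoneme (phonemes so far: 5)
Total phonemes: 5

5


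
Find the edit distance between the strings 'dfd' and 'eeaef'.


Building DP table for s1='dfd' (len 3) and s2='eeaef' (len 5):
       e  e  a  e  f
    0  1  2  3  4  5
  d 1  1  2  3  4  5
  f 2  2  2  3  4  4
  d 3  3  3  3  4  5
Edit distance = dp[3][5] = 5

5


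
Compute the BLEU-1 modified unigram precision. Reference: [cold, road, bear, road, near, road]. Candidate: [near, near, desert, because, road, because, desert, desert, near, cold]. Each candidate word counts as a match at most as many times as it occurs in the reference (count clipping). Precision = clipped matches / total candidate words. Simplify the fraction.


Reference word counts: {'bear': 1, 'cold': 1, 'near': 1, 'road': 3}
Checking each candidate word (with clipping):
  'near' -> in reference (ref count 1, used 1/1) -> match (matches: 1)
  'near' -> ref count 1 already used up (1/1) -> clipped, no match (matches: 1)
  'desert' -> not in reference -> no match (matches: 1)
  'because' -> not in reference -> no match (matches: 1)
  'road' -> in reference (ref count 3, used 1/3) -> match (matches: 2)
  'because' -> not in reference -> no match (matches: 2)
  'desert' -> not in reference -> no match (matches: 2)
  'desert' -> not in reference -> no match (matches: 2)
  'near' -> ref count 1 already used up (1/1) -> clipped, no match (matches: 2)
  'cold' -> in reference (ref count 1, used 1/1) -> match (matches: 3)
Clipped matches: 3, Candidate length: 10
Precision = 3/10

3/10


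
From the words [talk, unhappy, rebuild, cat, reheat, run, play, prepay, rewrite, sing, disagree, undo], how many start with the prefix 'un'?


Checking each word for prefix 'un':
  'talk' -> no (count: 0)
  'unhappy' -> YES, starts with 'un' (count: 1)
  'rebuild' -> no (count: 1)
  'cat' -> no (count: 1)
  'reheat' -> no (count: 1)
  'run' -> no (count: 1)
  'play' -> no (count: 1)
  'prepay' -> no (count: 1)
  'rewrite' -> no (count: 1)
  'sing' -> no (count: 1)
  'disagree' -> no (count: 1)
  'undo' -> YES, starts with 'un' (count: 2)
Total with prefix 'un': 2

2


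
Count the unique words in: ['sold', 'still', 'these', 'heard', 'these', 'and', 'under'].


Listing all tokens and tracking unique types:
  Token 1: 'sold' -> NEW (unique so far: 1)
  Token 2: 'still' -> NEW (unique so far: 2)
  Token 3: 'these' -> NEW (unique so far: 3)
  Token 4: 'heard' -> NEW (unique so far: 4)
  Token 5: 'these' -> duplicate (unique so far: 4)
  Token 6: 'and' -> NEW (unique so far: 5)
  Token 7: 'under' -> NEW (unique so far: 6)
Unique types: ('and', 'heard', 'sold', 'still', 'these', 'under')
Vocabulary size: 6

6


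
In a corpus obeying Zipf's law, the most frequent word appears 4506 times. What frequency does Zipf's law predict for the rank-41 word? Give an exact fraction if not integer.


Zipf's law: freq(rank) = f1 / rank
f1 = 4506, rank = 41
freq = 4506 / 41
GCD(4506, 41) = 1
Simplified: 4506/41

4506/41


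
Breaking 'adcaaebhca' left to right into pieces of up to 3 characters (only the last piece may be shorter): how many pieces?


'adcaaebhca' has 10 characters.
Chunking with max size 3:
  Chunk 1: 'adc' (positions 0-2)
  Chunk 2: 'aae' (positions 3-5)
  Chunk 3: 'bhc' (positions 6-8)
  Chunk 4: 'a' (positions 9-9)
Total chunks: ceil(10 / 3) = 4

4


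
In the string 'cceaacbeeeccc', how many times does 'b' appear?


Scanning 'cceaacbeeeccc' for 'b':
  Position 6: 'b' -> MATCH (count: 1)
Total occurrences of 'b': 1

1


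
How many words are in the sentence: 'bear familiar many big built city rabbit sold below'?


Counting words by splitting on spaces:
  Word 1: 'bear'
  Word 2: 'familiar'
  Word 3: 'many'
  Word 4: 'big'
  Word 5: 'built'
  Word 6: 'city'
  Word 7: 'rabbit'
  Word 8: 'sold'
  Word 9: 'below'
Total words: 9

9


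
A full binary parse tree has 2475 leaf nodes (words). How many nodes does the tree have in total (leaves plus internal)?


Leaf nodes (terminals): 2475
Internal nodes = n - 1 = 2475 - 1 = 2474
Total = leaves + internal = 2475 + 2474 = 4949

4949


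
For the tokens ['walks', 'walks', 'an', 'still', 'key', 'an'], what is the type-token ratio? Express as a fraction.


Tokens: 6
Unique types: ('an', 'key', 'still', 'walks') = 4
TTR = 4/6
Simplify: divide both by 2 -> 2/3
TTR = 2/3

2/3


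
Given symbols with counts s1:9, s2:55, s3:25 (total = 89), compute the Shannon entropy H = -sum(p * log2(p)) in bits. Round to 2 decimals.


Computing entropy H = -sum(p_i * log2(p_i)):
  s1: p = 9/89 = 0.1011, -p*log2(p) = 0.3343
  s2: p = 55/89 = 0.6180, -p*log2(p) = 0.4291
  s3: p = 25/89 = 0.2809, -p*log2(p) = 0.5146
H = sum of terms = 1.2780
Rounded to 2 decimals: 1.28

1.28


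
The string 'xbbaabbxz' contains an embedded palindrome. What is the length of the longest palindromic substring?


Scanning 'xbbaabbxz' for palindromic substrings.
Substring at positions 0-7: 'xbbaabbx'.
Check: reverse('xbbaabbx') = 'xbbaabbx' -> palindrome confirmed.
Neighbouring characters ('-' / 'z') break symmetry, so it cannot extend further.
No longer palindromic substring exists; longest length = 8

8


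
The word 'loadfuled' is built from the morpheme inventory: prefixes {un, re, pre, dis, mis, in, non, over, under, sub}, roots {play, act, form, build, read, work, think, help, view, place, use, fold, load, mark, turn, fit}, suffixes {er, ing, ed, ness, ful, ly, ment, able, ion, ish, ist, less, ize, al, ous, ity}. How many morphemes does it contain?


Segmenting 'loadfuled' against the inventory:
  'load' -> root (morpheme 1)
  'ful' -> suffix (morpheme 2)
  'ed' -> suffix (morpheme 3)
Total morphemes: 3

3


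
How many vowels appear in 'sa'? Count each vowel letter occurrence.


Scanning each character of 'sa':
  Position 1: 's' -> consonant (running count: 0)
  Position 2: 'a' -> vowel (running count: 1)
Total vowels: 1

1


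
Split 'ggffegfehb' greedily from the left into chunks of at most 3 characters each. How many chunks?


'ggffegfehb' has 10 characters.
Chunking with max size 3:
  Chunk 1: 'ggf' (positions 0-2)
  Chunk 2: 'feg' (positions 3-5)
  Chunk 3: 'feh' (positions 6-8)
  Chunk 4: 'b' (positions 9-9)
Total chunks: ceil(10 / 3) = 4

4


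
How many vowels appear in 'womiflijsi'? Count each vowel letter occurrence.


Scanning each character of 'womiflijsi':
  Position 1: 'w' -> consonant (running count: 0)
  Position 2: 'o' -> vowel (running count: 1)
  Position 3: 'm' -> consonant (running count: 1)
  Position 4: 'i' -> vowel (running count: 2)
  Position 5: 'f' -> consonant (running count: 2)
  Position 6: 'l' -> consonant (running count: 2)
  Position 7: 'i' -> vowel (running count: 3)
  Position 8: 'j' -> consonant (running count: 3)
  Position 9: 's' -> consonant (running count: 3)
  Position 10: 'i' -> vowel (running count: 4)
Total vowels: 4

4


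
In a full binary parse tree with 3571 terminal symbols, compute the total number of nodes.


Leaf nodes (terminals): 3571
Internal nodes = n - 1 = 3571 - 1 = 3570
Total = leaves + internal = 3571 + 3570 = 7141

7141


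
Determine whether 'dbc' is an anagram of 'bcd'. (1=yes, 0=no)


Sort characters of 'dbc': 'bcd'
Sort characters of 'bcd': 'bcd'
Sorted forms match -> they ARE anagrams
Result: 1

1


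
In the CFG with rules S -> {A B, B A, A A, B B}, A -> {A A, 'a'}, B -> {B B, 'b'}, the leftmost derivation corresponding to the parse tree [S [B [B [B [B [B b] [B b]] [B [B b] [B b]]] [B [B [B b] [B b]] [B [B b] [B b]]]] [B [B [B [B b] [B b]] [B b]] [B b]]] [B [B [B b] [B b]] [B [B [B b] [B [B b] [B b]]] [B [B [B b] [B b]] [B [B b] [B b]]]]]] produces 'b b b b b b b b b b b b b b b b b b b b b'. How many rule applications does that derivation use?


Every bracketed nonterminal node [X ...] in the tree is produced by exactly one rule application.
Reading the tree off as a leftmost derivation:
  Step 1: S  =>  B B   (applied S -> B B)
  Step 2: B B  =>  B B B   (applied B -> B B)
  Step 3: B B B  =>  B B B B   (applied B -> B B)
  Step 4: B B B B  =>  B B B B B   (applied B -> B B)
  Step 5: B B B B B  =>  B B B B B B   (applied B -> B B)
  Step 6: B B B B B B  =>  b B B B B B   (applied B -> b)
  Step 7: b B B B B B  =>  b b B B B B   (applied B -> b)
  Step 8: b b B B B B  =>  b b B B B B B   (applied B -> B B)
  Step 9: b b B B B B B  =>  b b b B B B B   (applied B -> b)
  Step 10: b b b B B B B  =>  b b b b B B B   (applied B -> b)
  Step 11: b b b b B B B  =>  b b b b B B B B   (applied B -> B B)
  Step 12: b b b b B B B B  =>  b b b b B B B B B   (applied B -> B B)
  Step 13: b b b b B B B B B  =>  b b b b b B B B B   (applied B -> b)
  Step 14: b b b b b B B B B  =>  b b b b b b B B B   (applied B -> b)
  Step 15: b b b b b b B B B  =>  b b b b b b B B B B   (applied B -> B B)
  Step 16: b b b b b b B B B B  =>  b b b b b b b B B B   (applied B -> b)
  Step 17: b b b b b b b B B B  =>  b b b b b b b b B B   (applied B -> b)
  Step 18: b b b b b b b b B B  =>  b b b b b b b b B B B   (applied B -> B B)
  Step 19: b b b b b b b b B B B  =>  b b b b b b b b B B B B   (applied B -> B B)
  Step 20: b b b b b b b b B B B B  =>  b b b b b b b b B B B B B   (applied B -> B B)
  Step 21: b b b b b b b b B B B B B  =>  b b b b b b b b b B B B B   (applied B -> b)
  Step 22: b b b b b b b b b B B B B  =>  b b b b b b b b b b B B B   (applied B -> b)
  Step 23: b b b b b b b b b b B B B  =>  b b b b b b b b b b b B B   (applied B -> b)
  Step 24: b b b b b b b b b b b B B  =>  b b b b b b b b b b b b B   (applied B -> b)
  Step 25: b b b b b b b b b b b b B  =>  b b b b b b b b b b b b B B   (applied B -> B B)
  Step 26: b b b b b b b b b b b b B B  =>  b b b b b b b b b b b b B B B   (applied B -> B B)
  Step 27: b b b b b b b b b b b b B B B  =>  b b b b b b b b b b b b b B B   (applied B -> b)
  Step 28: b b b b b b b b b b b b b B B  =>  b b b b b b b b b b b b b b B   (applied B -> b)
  Step 29: b b b b b b b b b b b b b b B  =>  b b b b b b b b b b b b b b B B   (applied B -> B B)
  Step 30: b b b b b b b b b b b b b b B B  =>  b b b b b b b b b b b b b b B B B   (applied B -> B B)
  Step 31: b b b b b b b b b b b b b b B B B  =>  b b b b b b b b b b b b b b b B B   (applied B -> b)
  Step 32: b b b b b b b b b b b b b b b B B  =>  b b b b b b b b b b b b b b b B B B   (applied B -> B B)
  Step 33: b b b b b b b b b b b b b b b B B B  =>  b b b b b b b b b b b b b b b b B B   (applied B -> b)
  Step 34: b b b b b b b b b b b b b b b b B B  =>  b b b b b b b b b b b b b b b b b B   (applied B -> b)
  Step 35: b b b b b b b b b b b b b b b b b B  =>  b b b b b b b b b b b b b b b b b B B   (applied B -> B B)
  Step 36: b b b b b b b b b b b b b b b b b B B  =>  b b b b b b b b b b b b b b b b b B B B   (applied B -> B B)
  Step 37: b b b b b b b b b b b b b b b b b B B B  =>  b b b b b b b b b b b b b b b b b b B B   (applied B -> b)
  Step 38: b b b b b b b b b b b b b b b b b b B B  =>  b b b b b b b b b b b b b b b b b b b B   (applied B -> b)
  Step 39: b b b b b b b b b b b b b b b b b b b B  =>  b b b b b b b b b b b b b b b b b b b B B   (applied B -> B B)
  Step 40: b b b b b b b b b b b b b b b b b b b B B  =>  b b b b b b b b b b b b b b b b b b b b B   (applied B -> b)
  Step 41: b b b b b b b b b b b b b b b b b b b b B  =>  b b b b b b b b b b b b b b b b b b b b b   (applied B -> b)
Final yield: b b b b b b b b b b b b b b b b b b b b b
Total rewrite steps: 41

41


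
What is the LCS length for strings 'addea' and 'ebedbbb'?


DP table for LCS of 'addea' and 'ebedbbb':
       e  b  e  d  b  b  b
    0  0  0  0  0  0  0  0
  a 0  0  0  0  0  0  0  0
  d 0  0  0  0  1  1  1  1
  d 0  0  0  0  1  1  1  1
  e 0  1  1  1  1  1  1  1
  a 0  1  1  1  1  1  1  1
LCS: 'd'
LCS length = 1

1


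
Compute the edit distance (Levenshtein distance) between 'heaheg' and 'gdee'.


Building DP table for s1='heaheg' (len 6) and s2='gdee' (len 4):
       g  d  e  e
    0  1  2  3  4
  h 1  1  2  3  4
  e 2  2  2  2  3
  a 3  3  3  3  3
  h 4  4  4  4  4
  e 5  5  5  4  4
  g 6  5  6  5  5
Edit distance = dp[6][4] = 5

5


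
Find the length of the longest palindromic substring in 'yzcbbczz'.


Scanning 'yzcbbczz' for palindromic substrings.
Substring at positions 1-6: 'zcbbcz'.
Check: reverse('zcbbcz') = 'zcbbcz' -> palindrome confirmed.
Neighbouring characters ('y' / 'z') break symmetry, so it cannot extend further.
No longer palindromic substring exists; longest length = 6

6


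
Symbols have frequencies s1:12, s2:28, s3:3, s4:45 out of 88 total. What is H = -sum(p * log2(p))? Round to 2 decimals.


Computing entropy H = -sum(p_i * log2(p_i)):
  s1: p = 12/88 = 0.1364, -p*log2(p) = 0.3920
  s2: p = 28/88 = 0.3182, -p*log2(p) = 0.5257
  s3: p = 3/88 = 0.0341, -p*log2(p) = 0.1662
  s4: p = 45/88 = 0.5114, -p*log2(p) = 0.4948
H = sum of terms = 1.5787
Rounded to 2 decimals: 1.58

1.58


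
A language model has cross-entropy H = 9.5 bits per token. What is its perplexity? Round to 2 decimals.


Perplexity formula: PP = 2^H
H = 9.5
PP = 2^9.5
Decompose: 2^9.5 = 2^9 * 2^0.5 = 2^9 * sqrt(2)
2^9 = 512, sqrt(2) ~ 1.4142136
PP ~ 512 * 1.4142136 = 724.0773632
Rounded to 2 decimals: 724.08

724.08


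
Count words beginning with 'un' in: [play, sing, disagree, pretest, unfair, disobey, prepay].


Checking each word for prefix 'un':
  'play' -> no (count: 0)
  'sing' -> no (count: 0)
  'disagree' -> no (count: 0)
  'pretest' -> no (count: 0)
  'unfair' -> YES, starts with 'un' (count: 1)
  'disobey' -> no (count: 1)
  'prepay' -> no (count: 1)
Total with prefix 'un': 1

1


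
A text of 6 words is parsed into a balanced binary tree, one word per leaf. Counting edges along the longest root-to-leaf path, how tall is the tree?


In a balanced binary tree with n leaves the deepest leaf is ceil(log2(n)) edges below the root.
log2(6) = 2.5850
ceil(2.5850) = 3
height (edges) = 3

3


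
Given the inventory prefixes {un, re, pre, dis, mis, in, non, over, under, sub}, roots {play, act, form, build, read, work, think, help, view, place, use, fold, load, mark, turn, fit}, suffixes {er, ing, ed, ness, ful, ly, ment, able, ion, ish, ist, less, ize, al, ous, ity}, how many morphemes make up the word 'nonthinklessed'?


Segmenting 'nonthinklessed' against the inventory:
  'non' -> prefix (morpheme 1)
  'think' -> root (morpheme 2)
  'less' -> suffix (morpheme 3)
  'ed' -> suffix (morpheme 4)
Total morphemes: 4

4


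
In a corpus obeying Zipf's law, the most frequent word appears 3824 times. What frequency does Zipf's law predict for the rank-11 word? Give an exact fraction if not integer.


Zipf's law: freq(rank) = f1 / rank
f1 = 3824, rank = 11
freq = 3824 / 11
GCD(3824, 11) = 1
Simplified: 3824/11

3824/11


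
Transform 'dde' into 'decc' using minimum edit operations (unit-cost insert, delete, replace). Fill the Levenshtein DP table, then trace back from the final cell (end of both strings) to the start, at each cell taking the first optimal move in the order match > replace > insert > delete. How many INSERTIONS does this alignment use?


Edit distance = 3. Backtracking from cell (3, 4) with preference match > replace > insert > delete,
then listing the resulting alignment 'dde' -> 'decc' left to right:
  Step 1: keep 'd'
  Step 2: insert 'e' [insertion #1]
  Step 3: replace d->c
  Step 4: replace e->c
Total insertions: 1

1


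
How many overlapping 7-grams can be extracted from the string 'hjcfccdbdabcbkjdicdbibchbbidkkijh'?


String 'hjcfccdbdabcbkjdicdbibchbbidkkijh' has length L = 33.
Number of overlapping n-grams = L - n + 1
Substituting: 33 - 7 + 1 = 27

27


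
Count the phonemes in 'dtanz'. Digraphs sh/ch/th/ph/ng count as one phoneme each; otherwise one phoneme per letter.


Parsing 'dtanz' greedily, digraphs first:
  'd' -> consonant phoneme (phonemes so far: 1)
  't' -> consonant phoneme (phonemes so far: 2)
  'a' -> vowel phoneme (phonemes so far: 3)
  'n' -> consonant phoneme (phonemes so far: 4)
  'z' -> consonant phoneme (phonemes so far: 5)
Total phonemes: 5

5


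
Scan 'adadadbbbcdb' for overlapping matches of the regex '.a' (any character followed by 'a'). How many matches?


Pattern: .a means any character followed by 'a'.
Scanning 'adadadbbbcdb' position-by-position:
  Pos 0: window 'ad' -> no
  Pos 1: window 'da' -> MATCH
  Pos 2: window 'ad' -> no
  Pos 3: window 'da' -> MATCH
  Pos 4: window 'ad' -> no
  Pos 5: window 'db' -> no
  Pos 6: window 'bb' -> no
  Pos 7: window 'bb' -> no
  Pos 8: window 'bc' -> no
  Pos 9: window 'cd' -> no
  Pos 10: window 'db' -> no
  Pos 11: window 'b' -> no
Total matches: 2

2


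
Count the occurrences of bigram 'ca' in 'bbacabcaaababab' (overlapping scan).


Scanning 'bbacabcaaababab' for bigram 'ca':
  Position 0: 'bb' -> no
  Position 1: 'ba' -> no
  Position 2: 'ac' -> no
  Position 3: 'ca' -> MATCH
  Position 4: 'ab' -> no
  Position 5: 'bc' -> no
  Position 6: 'ca' -> MATCH
  Position 7: 'aa' -> no
  Position 8: 'aa' -> no
  Position 9: 'ab' -> no
  Position 10: 'ba' -> no
  Position 11: 'ab' -> no
  Position 12: 'ba' -> no
  Position 13: 'ab' -> no
Total matches: 2

2


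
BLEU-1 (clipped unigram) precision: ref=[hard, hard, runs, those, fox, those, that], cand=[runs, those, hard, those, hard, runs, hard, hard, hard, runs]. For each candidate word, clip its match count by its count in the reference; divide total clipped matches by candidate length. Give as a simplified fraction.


Reference word counts: {'fox': 1, 'hard': 2, 'runs': 1, 'that': 1, 'those': 2}
Checking each candidate word (with clipping):
  'runs' -> in reference (ref count 1, used 1/1) -> match (matches: 1)
  'those' -> in reference (ref count 2, used 1/2) -> match (matches: 2)
  'hard' -> in reference (ref count 2, used 1/2) -> match (matches: 3)
  'those' -> in reference (ref count 2, used 2/2) -> match (matches: 4)
  'hard' -> in reference (ref count 2, used 2/2) -> match (matches: 5)
  'runs' -> ref count 1 already used up (1/1) -> clipped, no match (matches: 5)
  'hard' -> ref count 2 already used up (2/2) -> clipped, no match (matches: 5)
  'hard' -> ref count 2 already used up (2/2) -> clipped, no match (matches: 5)
  'hard' -> ref count 2 already used up (2/2) -> clipped, no match (matches: 5)
  'runs' -> ref count 1 already used up (1/1) -> clipped, no match (matches: 5)
Clipped matches: 5, Candidate length: 10
Precision = 5/10 = 1/2

1/2


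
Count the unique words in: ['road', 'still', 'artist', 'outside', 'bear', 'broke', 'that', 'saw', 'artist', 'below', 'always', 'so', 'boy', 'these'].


Listing all tokens and tracking unique types:
  Token 1: 'road' -> NEW (unique so far: 1)
  Token 2: 'still' -> NEW (unique so far: 2)
  Token 3: 'artist' -> NEW (unique so far: 3)
  Token 4: 'outside' -> NEW (unique so far: 4)
  Token 5: 'bear' -> NEW (unique so far: 5)
  Token 6: 'broke' -> NEW (unique so far: 6)
  Token 7: 'that' -> NEW (unique so far: 7)
  Token 8: 'saw' -> NEW (unique so far: 8)
  Token 9: 'artist' -> duplicate (unique so far: 8)
  Token 10: 'below' -> NEW (unique so far: 9)
  Token 11: 'always' -> NEW (unique so far: 10)
  Token 12: 'so' -> NEW (unique so far: 11)
  Token 13: 'boy' -> NEW (unique so far: 12)
  Token 14: 'these' -> NEW (unique so far: 13)
Unique types: ('always', 'artist', 'bear', 'below', 'boy', 'broke', 'outside', 'road', 'saw', 'so', 'still', 'that', 'these')
Vocabulary size: 13

13


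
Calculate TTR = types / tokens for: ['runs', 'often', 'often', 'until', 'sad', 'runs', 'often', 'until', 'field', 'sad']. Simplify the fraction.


Tokens: 10
Unique types: ('field', 'often', 'runs', 'sad', 'until') = 5
TTR = 5/10
Simplify: divide both by 5 -> 1/2
TTR = 1/2

1/2


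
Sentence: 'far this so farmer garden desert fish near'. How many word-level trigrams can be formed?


Word trigrams from [8] words:
  Trigram 1: (far this so)
  Trigram 2: (this so farmer)
  Trigram 3: (so farmer garden)
  Trigram 4: (farmer garden desert)
  Trigram 5: (garden desert fish)
  Trigram 6: (desert fish near)
Total word trigrams: 8 - 2 = 6

6


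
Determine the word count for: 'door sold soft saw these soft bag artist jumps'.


Counting words by splitting on spaces:
  Word 1: 'door'
  Word 2: 'sold'
  Word 3: 'soft'
  Word 4: 'saw'
  Word 5: 'these'
  Word 6: 'soft'
  Word 7: 'bag'
  Word 8: 'artist'
  Word 9: 'jumps'
Total words: 9

9


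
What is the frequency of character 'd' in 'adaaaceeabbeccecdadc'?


Scanning 'adaaaceeabbeccecdadc' for 'd':
  Position 1: 'd' -> MATCH (count: 1)
  Position 16: 'd' -> MATCH (count: 2)
  Position 18: 'd' -> MATCH (count: 3)
Total occurrences of 'd': 3

3


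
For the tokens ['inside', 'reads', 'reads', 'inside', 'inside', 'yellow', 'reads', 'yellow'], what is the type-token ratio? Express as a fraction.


Tokens: 8
Unique types: ('inside', 'reads', 'yellow') = 3
TTR = 3/8
Already in lowest terms.

3/8


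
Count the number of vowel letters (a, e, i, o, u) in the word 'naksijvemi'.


Scanning each character of 'naksijvemi':
  Position 1: 'n' -> consonant (running count: 0)
  Position 2: 'a' -> vowel (running count: 1)
  Position 3: 'k' -> consonant (running count: 1)
  Position 4: 's' -> consonant (running count: 1)
  Position 5: 'i' -> vowel (running count: 2)
  Position 6: 'j' -> consonant (running count: 2)
  Position 7: 'v' -> consonant (running count: 2)
  Position 8: 'e' -> vowel (running count: 3)
  Position 9: 'm' -> consonant (running count: 3)
  Position 10: 'i' -> vowel (running count: 4)
Total vowels: 4

4


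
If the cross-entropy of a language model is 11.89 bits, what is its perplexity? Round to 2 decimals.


Perplexity formula: PP = 2^H
H = 11.89
PP = 2^11.89
Decompose: 2^11.89 = 2^11 * 2^0.89
2^11 = 2048, 2^0.89 ~ 1.8531761
PP ~ 2048 * 1.8531761 = 3795.3046528
Rounded to 2 decimals: 3795.30

3795.30


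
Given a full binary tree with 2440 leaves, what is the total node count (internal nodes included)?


Leaf nodes (terminals): 2440
Internal nodes = n - 1 = 2440 - 1 = 2439
Total = leaves + internal = 2440 + 2439 = 4879

4879


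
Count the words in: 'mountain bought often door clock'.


Counting words by splitting on spaces:
  Word 1: 'mountain'
  Word 2: 'bought'
  Word 3: 'often'
  Word 4: 'door'
  Word 5: 'clock'
Total words: 5

5


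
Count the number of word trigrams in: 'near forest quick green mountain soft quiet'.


Word trigrams from [7] words:
  Trigram 1: (near forest quick)
  Trigram 2: (forest quick green)
  Trigram 3: (quick green mountain)
  Trigram 4: (green mountain soft)
  Trigram 5: (mountain soft quiet)
Total word trigrams: 7 - 2 = 5

5


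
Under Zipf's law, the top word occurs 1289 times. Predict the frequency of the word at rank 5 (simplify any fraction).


Zipf's law: freq(rank) = f1 / rank
f1 = 1289, rank = 5
freq = 1289 / 5
GCD(1289, 5) = 1
Simplified: 1289/5

1289/5


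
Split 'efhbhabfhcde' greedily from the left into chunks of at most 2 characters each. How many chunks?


'efhbhabfhcde' has 12 characters.
Chunking with max size 2:
  Chunk 1: 'ef' (positions 0-1)
  Chunk 2: 'hb' (positions 2-3)
  Chunk 3: 'ha' (positions 4-5)
  Chunk 4: 'bf' (positions 6-7)
  Chunk 5: 'hc' (positions 8-9)
  Chunk 6: 'de' (positions 10-11)
Total chunks: ceil(12 / 2) = 6

6


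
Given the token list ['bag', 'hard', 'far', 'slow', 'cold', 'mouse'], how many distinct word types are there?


Listing all tokens and tracking unique types:
  Token 1: 'bag' -> NEW (unique so far: 1)
  Token 2: 'hard' -> NEW (unique so far: 2)
  Token 3: 'far' -> NEW (unique so far: 3)
  Token 4: 'slow' -> NEW (unique so far: 4)
  Token 5: 'cold' -> NEW (unique so far: 5)
  Token 6: 'mouse' -> NEW (unique so far: 6)
Unique types: ('bag', 'cold', 'far', 'hard', 'mouse', 'slow')
Vocabulary size: 6

6


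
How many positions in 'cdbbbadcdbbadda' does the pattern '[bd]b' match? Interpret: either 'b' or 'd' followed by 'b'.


Pattern: [bd]b means either 'b' or 'd' followed by 'b'.
Scanning 'cdbbbadcdbbadda' position-by-position:
  Pos 0: window 'cd' -> no
  Pos 1: window 'db' -> MATCH
  Pos 2: window 'bb' -> MATCH
  Pos 3: window 'bb' -> MATCH
  Pos 4: window 'ba' -> no
  Pos 5: window 'ad' -> no
  Pos 6: window 'dc' -> no
  Pos 7: window 'cd' -> no
  Pos 8: window 'db' -> MATCH
  Pos 9: window 'bb' -> MATCH
  Pos 10: window 'ba' -> no
  Pos 11: window 'ad' -> no
  Pos 12: window 'dd' -> no
  Pos 13: window 'da' -> no
  Pos 14: window 'a' -> no
Total matches: 5

5


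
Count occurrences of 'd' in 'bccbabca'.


Scanning 'bccbabca' for 'd':
  No matches found.
Total occurrences of 'd': 0

0


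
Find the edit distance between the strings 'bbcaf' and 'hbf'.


Building DP table for s1='bbcaf' (len 5) and s2='hbf' (len 3):
       h  b  f
    0  1  2  3
  b 1  1  1  2
  b 2  2  1  2
  c 3  3  2  2
  a 4  4  3  3
  f 5  5  4  3
Edit distance = dp[5][3] = 3

3


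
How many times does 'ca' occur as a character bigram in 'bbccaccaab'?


Scanning 'bbccaccaab' for bigram 'ca':
  Position 0: 'bb' -> no
  Position 1: 'bc' -> no
  Position 2: 'cc' -> no
  Position 3: 'ca' -> MATCH
  Position 4: 'ac' -> no
  Position 5: 'cc' -> no
  Position 6: 'ca' -> MATCH
  Position 7: 'aa' -> no
  Position 8: 'ab' -> no
Total matches: 2

2


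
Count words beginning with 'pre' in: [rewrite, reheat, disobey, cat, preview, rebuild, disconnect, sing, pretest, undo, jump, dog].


Checking each word for prefix 'pre':
  'rewrite' -> no (count: 0)
  'reheat' -> no (count: 0)
  'disobey' -> no (count: 0)
  'cat' -> no (count: 0)
  'preview' -> YES, starts with 'pre' (count: 1)
  'rebuild' -> no (count: 1)
  'disconnect' -> no (count: 1)
  'sing' -> no (count: 1)
  'pretest' -> YES, starts with 'pre' (count: 2)
  'undo' -> no (count: 2)
  'jump' -> no (count: 2)
  'dog' -> no (count: 2)
Total with prefix 'pre': 2

2


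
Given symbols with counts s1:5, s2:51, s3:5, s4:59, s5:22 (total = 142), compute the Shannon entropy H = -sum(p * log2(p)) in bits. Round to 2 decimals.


Computing entropy H = -sum(p_i * log2(p_i)):
  s1: p = 5/142 = 0.0352, -p*log2(p) = 0.1700
  s2: p = 51/142 = 0.3592, -p*log2(p) = 0.5306
  s3: p = 5/142 = 0.0352, -p*log2(p) = 0.1700
  s4: p = 59/142 = 0.4155, -p*log2(p) = 0.5265
  s5: p = 22/142 = 0.1549, -p*log2(p) = 0.4168
H = sum of terms = 1.8139
Rounded to 2 decimals: 1.81

1.81


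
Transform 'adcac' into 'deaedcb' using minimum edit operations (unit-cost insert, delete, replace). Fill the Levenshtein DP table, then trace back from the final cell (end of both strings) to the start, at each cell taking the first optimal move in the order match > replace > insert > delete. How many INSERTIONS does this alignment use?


Edit distance = 5. Backtracking from cell (5, 7) with preference match > replace > insert > delete,
then listing the resulting alignment 'adcac' -> 'deaedcb' left to right:
  Step 1: insert 'd' [insertion #1]
  Step 2: insert 'e' [insertion #2]
  Step 3: keep 'a'
  Step 4: insert 'e' [insertion #3]
  Step 5: keep 'd'
  Step 6: keep 'c'
  Step 7: delete 'a'
  Step 8: replace c->b
Total insertions: 3

3


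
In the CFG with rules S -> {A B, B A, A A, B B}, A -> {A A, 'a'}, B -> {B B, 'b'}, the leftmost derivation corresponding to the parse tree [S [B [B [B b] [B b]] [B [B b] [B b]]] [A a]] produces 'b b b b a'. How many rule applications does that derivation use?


Every bracketed nonterminal node [X ...] in the tree is produced by exactly one rule application.
Reading the tree off as a leftmost derivation:
  Step 1: S  =>  B A   (applied S -> B A)
  Step 2: B A  =>  B B A   (applied B -> B B)
  Step 3: B B A  =>  B B B A   (applied B -> B B)
  Step 4: B B B A  =>  b B B A   (applied B -> b)
  Step 5: b B B A  =>  b b B A   (applied B -> b)
  Step 6: b b B A  =>  b b B B A   (applied B -> B B)
  Step 7: b b B B A  =>  b b b B A   (applied B -> b)
  Step 8: b b b B A  =>  b b b b A   (applied B -> b)
  Step 9: b b b b A  =>  b b b b a   (applied A -> a)
Final yield: b b b b a
Total rewrite steps: 9

9


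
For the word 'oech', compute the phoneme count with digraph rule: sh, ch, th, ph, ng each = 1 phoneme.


Parsing 'oech' greedily, digraphs first:
  'o' -> vowel phoneme (phonemes so far: 1)
  'e' -> vowel phoneme (phonemes so far: 2)
  'ch' -> digraph (1 consonant phoneme) (phonemes so far: 3)
Total phonemes: 3

3


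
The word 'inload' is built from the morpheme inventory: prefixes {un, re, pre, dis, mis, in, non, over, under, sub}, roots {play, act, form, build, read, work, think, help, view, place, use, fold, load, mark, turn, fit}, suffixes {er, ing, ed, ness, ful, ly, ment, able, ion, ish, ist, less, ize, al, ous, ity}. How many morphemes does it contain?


Segmenting 'inload' against the inventory:
  'in' -> prefix (morpheme 1)
  'load' -> root (morpheme 2)
Total morphemes: 2

2


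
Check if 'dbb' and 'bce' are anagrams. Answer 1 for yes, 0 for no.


Sort characters of 'dbb': 'bbd'
Sort characters of 'bce': 'bce'
Sorted forms differ -> they are NOT anagrams
Result: 0

0


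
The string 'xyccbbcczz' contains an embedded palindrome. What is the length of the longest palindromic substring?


Scanning 'xyccbbcczz' for palindromic substrings.
Substring at positions 2-7: 'ccbbcc'.
Check: reverse('ccbbcc') = 'ccbbcc' -> palindrome confirmed.
Neighbouring characters ('y' / 'z') break symmetry, so it cannot extend further.
No longer palindromic substring exists; longest length = 6

6


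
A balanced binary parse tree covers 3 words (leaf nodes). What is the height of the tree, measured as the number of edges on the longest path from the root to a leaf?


In a balanced binary tree with n leaves the deepest leaf is ceil(log2(n)) edges below the root.
log2(3) = 1.5850
ceil(1.5850) = 2
height (edges) = 2

2


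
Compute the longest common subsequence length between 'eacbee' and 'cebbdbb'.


DP table for LCS of 'eacbee' and 'cebbdbb':
       c  e  b  b  d  b  b
    0  0  0  0  0  0  0  0
  e 0  0  1  1  1  1  1  1
  a 0  0  1  1  1  1  1  1
  c 0  1  1  1  1  1  1  1
  b 0  1  1  2  2  2  2  2
  e 0  1  2  2  2  2  2  2
  e 0  1  2  2  2  2  2  2
LCS: 'eb'
LCS length = 2

2


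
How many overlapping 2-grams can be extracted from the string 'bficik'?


String 'bficik' has length L = 6.
Number of overlapping n-grams = L - n + 1
Substituting: 6 - 2 + 1 = 5

5


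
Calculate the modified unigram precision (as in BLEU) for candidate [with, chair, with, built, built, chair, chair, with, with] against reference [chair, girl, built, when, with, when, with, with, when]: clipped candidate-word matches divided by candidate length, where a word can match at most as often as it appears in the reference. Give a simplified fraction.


Reference word counts: {'built': 1, 'chair': 1, 'girl': 1, 'when': 3, 'with': 3}
Checking each candidate word (with clipping):
  'with' -> in reference (ref count 3, used 1/3) -> match (matches: 1)
  'chair' -> in reference (ref count 1, used 1/1) -> match (matches: 2)
  'with' -> in reference (ref count 3, used 2/3) -> match (matches: 3)
  'built' -> in reference (ref count 1, used 1/1) -> match (matches: 4)
  'built' -> ref count 1 already used up (1/1) -> clipped, no match (matches: 4)
  'chair' -> ref count 1 already used up (1/1) -> clipped, no match (matches: 4)
  'chair' -> ref count 1 already used up (1/1) -> clipped, no match (matches: 4)
  'with' -> in reference (ref count 3, used 3/3) -> match (matches: 5)
  'with' -> ref count 3 already used up (3/3) -> clipped, no match (matches: 5)
Clipped matches: 5, Candidate length: 9
Precision = 5/9

5/9


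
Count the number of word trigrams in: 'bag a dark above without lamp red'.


Word trigrams from [7] words:
  Trigram 1: (bag a dark)
  Trigram 2: (a dark above)
  Trigram 3: (dark above without)
  Trigram 4: (above without lamp)
  Trigram 5: (without lamp red)
Total word trigrams: 7 - 2 = 5

5


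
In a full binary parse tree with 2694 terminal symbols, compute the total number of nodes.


Leaf nodes (terminals): 2694
Internal nodes = n - 1 = 2694 - 1 = 2693
Total = leaves + internal = 2694 + 2693 = 5387

5387


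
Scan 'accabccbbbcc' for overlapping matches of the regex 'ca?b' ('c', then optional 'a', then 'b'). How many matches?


Pattern: ca?b means 'c', then optional 'a', then 'b'.
Scanning 'accabccbbbcc' position-by-position:
  Pos 0: window 'acc' -> no
  Pos 1: window 'cca' -> no
  Pos 2: window 'cab' -> MATCH
  Pos 3: window 'abc' -> no
  Pos 4: window 'bcc' -> no
  Pos 5: window 'ccb' -> no
  Pos 6: window 'cbb' -> MATCH
  Pos 7: window 'bbb' -> no
  Pos 8: window 'bbc' -> no
  Pos 9: window 'bcc' -> no
  Pos 10: window 'cc' -> no
  Pos 11: window 'c' -> no
Total matches: 2

2


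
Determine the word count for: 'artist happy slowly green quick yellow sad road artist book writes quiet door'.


Counting words by splitting on spaces:
  Word 1: 'artist'
  Word 2: 'happy'
  Word 3: 'slowly'
  Word 4: 'green'
  Word 5: 'quick'
  Word 6: 'yellow'
  Word 7: 'sad'
  Word 8: 'road'
  Word 9: 'artist'
  Word 10: 'book'
  Word 11: 'writes'
  Word 12: 'quiet'
  Word 13: 'door'
Total words: 13

13


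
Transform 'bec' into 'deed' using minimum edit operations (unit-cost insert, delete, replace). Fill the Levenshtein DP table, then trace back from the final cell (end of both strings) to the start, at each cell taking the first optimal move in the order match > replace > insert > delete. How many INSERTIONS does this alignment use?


Edit distance = 3. Backtracking from cell (3, 4) with preference match > replace > insert > delete,
then listing the resulting alignment 'bec' -> 'deed' left to right:
  Step 1: insert 'd' [insertion #1]
  Step 2: replace b->e
  Step 3: keep 'e'
  Step 4: replace c->d
Total insertions: 1

1


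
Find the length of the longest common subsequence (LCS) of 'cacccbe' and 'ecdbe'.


DP table for LCS of 'cacccbe' and 'ecdbe':
       e  c  d  b  e
    0  0  0  0  0  0
  c 0  0  1  1  1  1
  a 0  0  1  1  1  1
  c 0  0  1  1  1  1
  c 0  0  1  1  1  1
  c 0  0  1  1  1  1
  b 0  0  1  1  2  2
  e 0  1  1  1  2  3
LCS: 'cbe'
LCS length = 3

3


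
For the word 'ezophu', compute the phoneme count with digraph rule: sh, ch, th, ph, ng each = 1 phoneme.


Parsing 'ezophu' greedily, digraphs first:
  'e' -> vowel phoneme (phonemes so far: 1)
  'z' -> consonant phoneme (phonemes so far: 2)
  'o' -> vowel phoneme (phonemes so far: 3)
  'ph' -> digraph (1 consonant phoneme) (phonemes so far: 4)
  'u' -> vowel phoneme (phonemes so far: 5)
Total phonemes: 5

5


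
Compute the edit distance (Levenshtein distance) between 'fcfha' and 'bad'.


Building DP table for s1='fcfha' (len 5) and s2='bad' (len 3):
       b  a  d
    0  1  2  3
  f 1  1  2  3
  c 2  2  2  3
  f 3  3  3  3
  h 4  4  4  4
  a 5  5  4  5
Edit distance = dp[5][3] = 5

5


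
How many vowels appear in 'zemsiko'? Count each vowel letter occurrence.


Scanning each character of 'zemsiko':
  Position 1: 'z' -> consonant (running count: 0)
  Position 2: 'e' -> vowel (running count: 1)
  Position 3: 'm' -> consonant (running count: 1)
  Position 4: 's' -> consonant (running count: 1)
  Position 5: 'i' -> vowel (running count: 2)
  Position 6: 'k' -> consonant (running count: 2)
  Position 7: 'o' -> vowel (running count: 3)
Total vowels: 3

3


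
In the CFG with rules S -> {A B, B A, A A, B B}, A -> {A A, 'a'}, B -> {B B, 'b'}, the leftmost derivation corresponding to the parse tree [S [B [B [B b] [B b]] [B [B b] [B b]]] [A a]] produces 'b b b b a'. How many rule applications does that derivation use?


Every bracketed nonterminal node [X ...] in the tree is produced by exactly one rule application.
Reading the tree off as a leftmost derivation:
  Step 1: S  =>  B A   (applied S -> B A)
  Step 2: B A  =>  B B A   (applied B -> B B)
  Step 3: B B A  =>  B B B A   (applied B -> B B)
  Step 4: B B B A  =>  b B B A   (applied B -> b)
  Step 5: b B B A  =>  b b B A   (applied B -> b)
  Step 6: b b B A  =>  b b B B A   (applied B -> B B)
  Step 7: b b B B A  =>  b b b B A   (applied B -> b)
  Step 8: b b b B A  =>  b b b b A   (applied B -> b)
  Step 9: b b b b A  =>  b b b b a   (applied A -> a)
Final yield: b b b b a
Total rewrite steps: 9

9
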